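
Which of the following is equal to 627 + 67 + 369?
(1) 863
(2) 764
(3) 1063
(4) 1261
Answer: 3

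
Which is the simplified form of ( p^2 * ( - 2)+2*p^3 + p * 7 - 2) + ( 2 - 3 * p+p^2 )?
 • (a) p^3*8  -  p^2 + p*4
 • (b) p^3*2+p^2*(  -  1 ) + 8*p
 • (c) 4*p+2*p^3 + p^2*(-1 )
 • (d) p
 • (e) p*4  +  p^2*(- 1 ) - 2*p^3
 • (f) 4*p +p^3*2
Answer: c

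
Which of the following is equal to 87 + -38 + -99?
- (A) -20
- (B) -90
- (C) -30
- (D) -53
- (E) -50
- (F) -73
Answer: E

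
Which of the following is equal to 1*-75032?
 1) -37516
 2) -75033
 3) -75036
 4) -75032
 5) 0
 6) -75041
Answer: 4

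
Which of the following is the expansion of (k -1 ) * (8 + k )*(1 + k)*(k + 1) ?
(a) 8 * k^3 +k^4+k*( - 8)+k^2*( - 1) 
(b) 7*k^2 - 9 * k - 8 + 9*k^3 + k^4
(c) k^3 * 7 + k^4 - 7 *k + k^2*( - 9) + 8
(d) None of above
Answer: b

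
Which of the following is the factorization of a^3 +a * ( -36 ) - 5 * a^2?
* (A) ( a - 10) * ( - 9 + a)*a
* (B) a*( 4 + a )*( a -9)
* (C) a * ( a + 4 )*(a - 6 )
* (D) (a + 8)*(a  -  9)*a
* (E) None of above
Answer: B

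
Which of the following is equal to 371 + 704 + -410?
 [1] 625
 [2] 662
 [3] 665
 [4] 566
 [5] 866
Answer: 3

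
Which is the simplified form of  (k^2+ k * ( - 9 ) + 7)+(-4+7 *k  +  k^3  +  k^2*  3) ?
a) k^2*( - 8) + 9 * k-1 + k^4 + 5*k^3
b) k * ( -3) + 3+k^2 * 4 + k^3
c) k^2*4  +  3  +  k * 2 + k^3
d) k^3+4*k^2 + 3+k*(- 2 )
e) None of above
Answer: d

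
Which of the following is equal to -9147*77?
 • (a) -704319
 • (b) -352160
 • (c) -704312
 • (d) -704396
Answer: a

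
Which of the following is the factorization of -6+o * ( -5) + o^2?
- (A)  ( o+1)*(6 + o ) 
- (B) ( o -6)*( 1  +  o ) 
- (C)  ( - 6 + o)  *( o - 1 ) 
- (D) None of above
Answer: B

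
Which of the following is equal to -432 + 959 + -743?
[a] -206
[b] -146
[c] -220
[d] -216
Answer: d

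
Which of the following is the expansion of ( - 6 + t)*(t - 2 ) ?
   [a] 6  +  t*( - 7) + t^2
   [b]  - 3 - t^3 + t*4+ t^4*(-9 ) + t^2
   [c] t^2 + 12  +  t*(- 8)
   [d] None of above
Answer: c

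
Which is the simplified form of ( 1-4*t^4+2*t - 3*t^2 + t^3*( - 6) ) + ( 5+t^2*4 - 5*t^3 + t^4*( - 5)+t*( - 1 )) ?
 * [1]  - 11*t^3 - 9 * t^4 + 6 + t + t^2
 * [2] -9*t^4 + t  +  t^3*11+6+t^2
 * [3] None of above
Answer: 1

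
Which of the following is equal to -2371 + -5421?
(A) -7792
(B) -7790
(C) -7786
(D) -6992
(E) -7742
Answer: A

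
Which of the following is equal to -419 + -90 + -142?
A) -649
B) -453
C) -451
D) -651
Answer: D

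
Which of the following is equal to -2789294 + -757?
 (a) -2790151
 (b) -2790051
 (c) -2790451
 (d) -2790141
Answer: b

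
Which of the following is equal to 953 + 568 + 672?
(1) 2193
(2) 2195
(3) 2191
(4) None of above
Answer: 1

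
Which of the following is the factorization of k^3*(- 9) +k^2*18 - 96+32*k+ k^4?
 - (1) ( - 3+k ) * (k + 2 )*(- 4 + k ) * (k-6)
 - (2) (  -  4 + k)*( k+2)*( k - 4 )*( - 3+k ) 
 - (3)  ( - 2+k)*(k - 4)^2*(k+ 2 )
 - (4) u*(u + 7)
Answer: 2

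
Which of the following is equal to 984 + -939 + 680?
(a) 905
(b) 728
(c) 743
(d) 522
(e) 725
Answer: e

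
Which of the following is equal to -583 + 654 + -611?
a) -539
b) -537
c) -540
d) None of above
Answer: c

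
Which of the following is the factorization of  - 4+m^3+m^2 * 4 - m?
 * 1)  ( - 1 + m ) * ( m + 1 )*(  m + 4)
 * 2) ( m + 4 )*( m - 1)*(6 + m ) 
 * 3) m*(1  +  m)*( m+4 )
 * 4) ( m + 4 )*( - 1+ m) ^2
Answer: 1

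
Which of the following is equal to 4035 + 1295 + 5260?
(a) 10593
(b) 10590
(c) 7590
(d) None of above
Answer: b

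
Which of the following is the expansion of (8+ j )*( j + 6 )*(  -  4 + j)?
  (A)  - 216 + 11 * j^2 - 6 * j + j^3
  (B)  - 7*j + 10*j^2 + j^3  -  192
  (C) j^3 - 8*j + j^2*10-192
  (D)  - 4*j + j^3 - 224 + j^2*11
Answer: C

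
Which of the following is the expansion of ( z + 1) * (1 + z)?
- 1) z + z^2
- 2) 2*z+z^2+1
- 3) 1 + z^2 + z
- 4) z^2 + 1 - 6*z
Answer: 2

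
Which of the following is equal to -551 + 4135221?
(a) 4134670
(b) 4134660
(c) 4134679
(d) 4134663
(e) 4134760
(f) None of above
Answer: a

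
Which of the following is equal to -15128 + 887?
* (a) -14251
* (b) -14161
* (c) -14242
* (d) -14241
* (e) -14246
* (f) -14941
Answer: d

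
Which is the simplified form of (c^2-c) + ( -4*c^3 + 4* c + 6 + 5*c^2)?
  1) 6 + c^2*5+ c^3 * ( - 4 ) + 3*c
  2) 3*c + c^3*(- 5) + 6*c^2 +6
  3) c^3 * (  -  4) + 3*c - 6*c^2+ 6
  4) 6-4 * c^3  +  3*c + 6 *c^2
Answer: 4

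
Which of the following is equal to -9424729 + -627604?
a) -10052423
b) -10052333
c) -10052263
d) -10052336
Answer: b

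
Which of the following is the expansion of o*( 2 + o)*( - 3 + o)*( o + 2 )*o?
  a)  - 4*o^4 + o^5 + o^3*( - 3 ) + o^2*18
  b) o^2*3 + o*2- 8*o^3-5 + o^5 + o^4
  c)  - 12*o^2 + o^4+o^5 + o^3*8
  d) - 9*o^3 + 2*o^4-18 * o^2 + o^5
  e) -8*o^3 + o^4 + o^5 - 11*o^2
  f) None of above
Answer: f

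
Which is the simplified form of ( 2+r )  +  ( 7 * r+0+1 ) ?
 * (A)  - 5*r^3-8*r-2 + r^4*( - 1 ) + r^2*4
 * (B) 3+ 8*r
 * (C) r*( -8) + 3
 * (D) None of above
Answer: B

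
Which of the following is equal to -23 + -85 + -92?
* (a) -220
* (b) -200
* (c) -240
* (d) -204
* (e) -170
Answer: b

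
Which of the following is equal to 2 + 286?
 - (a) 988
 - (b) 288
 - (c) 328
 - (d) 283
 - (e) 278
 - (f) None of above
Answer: b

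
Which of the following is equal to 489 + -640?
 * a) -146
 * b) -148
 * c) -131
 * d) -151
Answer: d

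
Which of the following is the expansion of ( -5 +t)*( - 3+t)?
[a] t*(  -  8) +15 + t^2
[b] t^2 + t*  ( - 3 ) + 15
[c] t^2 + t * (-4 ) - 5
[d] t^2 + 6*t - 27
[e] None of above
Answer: a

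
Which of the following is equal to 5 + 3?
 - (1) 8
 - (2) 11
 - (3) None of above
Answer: 1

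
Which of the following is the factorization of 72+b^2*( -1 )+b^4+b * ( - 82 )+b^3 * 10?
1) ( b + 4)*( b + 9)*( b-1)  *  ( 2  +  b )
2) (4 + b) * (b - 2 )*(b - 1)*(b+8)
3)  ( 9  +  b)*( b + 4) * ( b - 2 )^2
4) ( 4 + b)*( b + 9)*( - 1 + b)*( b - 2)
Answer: 4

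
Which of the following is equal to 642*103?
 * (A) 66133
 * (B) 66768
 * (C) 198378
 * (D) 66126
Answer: D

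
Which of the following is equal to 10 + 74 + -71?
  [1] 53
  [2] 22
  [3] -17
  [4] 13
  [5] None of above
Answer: 4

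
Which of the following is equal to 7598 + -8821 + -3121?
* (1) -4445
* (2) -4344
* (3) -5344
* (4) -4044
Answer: 2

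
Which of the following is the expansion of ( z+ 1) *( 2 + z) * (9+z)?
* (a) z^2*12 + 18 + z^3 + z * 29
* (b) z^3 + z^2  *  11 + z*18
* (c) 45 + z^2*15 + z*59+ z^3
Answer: a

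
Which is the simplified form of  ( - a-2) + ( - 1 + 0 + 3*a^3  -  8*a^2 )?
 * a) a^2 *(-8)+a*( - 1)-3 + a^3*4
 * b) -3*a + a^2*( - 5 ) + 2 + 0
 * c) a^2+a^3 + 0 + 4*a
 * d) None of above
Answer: d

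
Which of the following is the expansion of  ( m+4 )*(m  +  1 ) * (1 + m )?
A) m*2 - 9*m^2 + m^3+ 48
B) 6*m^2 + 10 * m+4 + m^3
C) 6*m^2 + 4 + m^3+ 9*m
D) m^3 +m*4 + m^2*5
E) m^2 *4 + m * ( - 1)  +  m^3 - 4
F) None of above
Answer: C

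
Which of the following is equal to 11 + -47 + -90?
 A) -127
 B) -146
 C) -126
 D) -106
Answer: C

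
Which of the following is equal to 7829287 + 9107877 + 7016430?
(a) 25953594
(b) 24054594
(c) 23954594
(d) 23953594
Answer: d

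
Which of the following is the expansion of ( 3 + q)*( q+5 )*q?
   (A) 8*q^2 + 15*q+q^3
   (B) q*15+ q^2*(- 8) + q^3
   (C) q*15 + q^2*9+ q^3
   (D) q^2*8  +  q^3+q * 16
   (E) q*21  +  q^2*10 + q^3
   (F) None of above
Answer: A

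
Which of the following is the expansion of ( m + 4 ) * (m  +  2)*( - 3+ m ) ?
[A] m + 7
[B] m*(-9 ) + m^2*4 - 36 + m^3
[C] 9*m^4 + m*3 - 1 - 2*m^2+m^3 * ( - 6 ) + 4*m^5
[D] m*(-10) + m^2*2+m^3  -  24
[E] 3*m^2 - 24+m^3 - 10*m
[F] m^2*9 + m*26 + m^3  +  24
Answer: E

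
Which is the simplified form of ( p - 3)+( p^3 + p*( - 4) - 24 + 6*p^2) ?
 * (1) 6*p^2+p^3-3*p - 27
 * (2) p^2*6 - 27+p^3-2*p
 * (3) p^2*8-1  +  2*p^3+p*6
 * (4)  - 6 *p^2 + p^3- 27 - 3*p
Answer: 1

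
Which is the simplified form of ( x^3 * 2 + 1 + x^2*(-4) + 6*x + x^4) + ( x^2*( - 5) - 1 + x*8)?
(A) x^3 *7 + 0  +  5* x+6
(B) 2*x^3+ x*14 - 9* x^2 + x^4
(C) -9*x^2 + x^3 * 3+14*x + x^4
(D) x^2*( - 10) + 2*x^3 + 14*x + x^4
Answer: B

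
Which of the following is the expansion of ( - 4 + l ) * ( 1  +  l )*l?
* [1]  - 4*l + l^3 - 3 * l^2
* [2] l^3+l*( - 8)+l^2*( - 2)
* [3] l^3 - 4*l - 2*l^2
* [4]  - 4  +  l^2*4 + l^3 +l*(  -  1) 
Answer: 1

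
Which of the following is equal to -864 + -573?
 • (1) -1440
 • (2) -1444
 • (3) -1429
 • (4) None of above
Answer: 4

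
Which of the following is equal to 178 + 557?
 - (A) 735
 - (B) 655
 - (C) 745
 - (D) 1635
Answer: A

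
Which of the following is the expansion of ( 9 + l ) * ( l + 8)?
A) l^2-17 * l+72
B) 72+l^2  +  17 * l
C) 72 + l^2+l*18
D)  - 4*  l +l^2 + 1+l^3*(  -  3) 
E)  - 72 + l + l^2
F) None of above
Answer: B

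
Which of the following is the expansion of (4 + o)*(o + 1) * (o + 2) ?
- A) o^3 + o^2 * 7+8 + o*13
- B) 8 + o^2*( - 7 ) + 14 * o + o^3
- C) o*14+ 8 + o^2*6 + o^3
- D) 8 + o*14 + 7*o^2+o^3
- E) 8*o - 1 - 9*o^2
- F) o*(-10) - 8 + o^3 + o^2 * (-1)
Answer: D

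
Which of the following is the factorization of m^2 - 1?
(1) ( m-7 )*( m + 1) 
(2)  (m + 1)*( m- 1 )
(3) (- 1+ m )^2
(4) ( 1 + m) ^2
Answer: 2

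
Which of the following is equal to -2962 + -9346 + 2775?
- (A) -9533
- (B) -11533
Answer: A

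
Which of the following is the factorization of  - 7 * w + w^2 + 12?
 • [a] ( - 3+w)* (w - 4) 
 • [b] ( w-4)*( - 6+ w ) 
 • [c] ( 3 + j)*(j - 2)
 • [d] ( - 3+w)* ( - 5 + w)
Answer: a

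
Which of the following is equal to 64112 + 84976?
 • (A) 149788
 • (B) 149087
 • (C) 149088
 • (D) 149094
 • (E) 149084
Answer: C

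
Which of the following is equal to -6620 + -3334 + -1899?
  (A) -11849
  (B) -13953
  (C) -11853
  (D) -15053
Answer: C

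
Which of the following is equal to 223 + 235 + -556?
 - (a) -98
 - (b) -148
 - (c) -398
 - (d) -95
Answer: a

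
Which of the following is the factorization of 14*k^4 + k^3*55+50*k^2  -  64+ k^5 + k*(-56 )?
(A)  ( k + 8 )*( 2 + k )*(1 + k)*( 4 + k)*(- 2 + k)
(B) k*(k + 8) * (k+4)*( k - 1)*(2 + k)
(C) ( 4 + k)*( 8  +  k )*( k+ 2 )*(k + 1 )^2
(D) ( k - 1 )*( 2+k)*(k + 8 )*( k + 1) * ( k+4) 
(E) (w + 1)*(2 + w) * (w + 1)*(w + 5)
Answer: D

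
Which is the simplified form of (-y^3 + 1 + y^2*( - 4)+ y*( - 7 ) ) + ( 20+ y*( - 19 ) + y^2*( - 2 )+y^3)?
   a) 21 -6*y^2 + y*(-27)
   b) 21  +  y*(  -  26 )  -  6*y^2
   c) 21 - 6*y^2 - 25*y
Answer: b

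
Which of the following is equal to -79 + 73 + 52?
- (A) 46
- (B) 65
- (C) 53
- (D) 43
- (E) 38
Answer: A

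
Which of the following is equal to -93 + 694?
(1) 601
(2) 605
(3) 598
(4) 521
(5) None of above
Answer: 1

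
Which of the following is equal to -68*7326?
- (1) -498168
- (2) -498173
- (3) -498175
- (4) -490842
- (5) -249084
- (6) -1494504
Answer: 1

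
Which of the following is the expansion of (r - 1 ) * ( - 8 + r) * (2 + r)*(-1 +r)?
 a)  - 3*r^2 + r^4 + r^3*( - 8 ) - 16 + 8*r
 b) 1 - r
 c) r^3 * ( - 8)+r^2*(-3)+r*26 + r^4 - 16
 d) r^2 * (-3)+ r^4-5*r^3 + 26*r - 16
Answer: c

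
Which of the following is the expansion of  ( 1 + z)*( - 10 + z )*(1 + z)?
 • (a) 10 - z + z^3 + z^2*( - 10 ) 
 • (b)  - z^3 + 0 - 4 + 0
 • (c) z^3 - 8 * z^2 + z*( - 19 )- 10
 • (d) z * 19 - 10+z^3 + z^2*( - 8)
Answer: c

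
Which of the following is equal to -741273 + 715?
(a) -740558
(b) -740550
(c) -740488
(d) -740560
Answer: a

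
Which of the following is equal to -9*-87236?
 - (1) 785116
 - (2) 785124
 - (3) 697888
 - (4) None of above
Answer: 2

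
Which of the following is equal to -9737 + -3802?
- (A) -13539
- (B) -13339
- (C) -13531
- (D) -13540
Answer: A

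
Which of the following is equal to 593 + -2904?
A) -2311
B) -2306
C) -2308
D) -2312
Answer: A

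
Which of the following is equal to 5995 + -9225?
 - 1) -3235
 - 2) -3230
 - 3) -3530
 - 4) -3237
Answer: 2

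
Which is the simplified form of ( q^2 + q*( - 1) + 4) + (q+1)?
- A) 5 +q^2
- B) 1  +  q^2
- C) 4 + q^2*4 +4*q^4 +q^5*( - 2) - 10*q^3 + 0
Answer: A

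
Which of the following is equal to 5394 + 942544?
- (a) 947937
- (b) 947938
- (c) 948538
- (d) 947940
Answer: b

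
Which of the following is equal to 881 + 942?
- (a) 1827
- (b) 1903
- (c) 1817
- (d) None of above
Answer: d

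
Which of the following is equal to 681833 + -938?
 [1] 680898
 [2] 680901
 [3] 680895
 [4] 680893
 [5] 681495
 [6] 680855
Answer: 3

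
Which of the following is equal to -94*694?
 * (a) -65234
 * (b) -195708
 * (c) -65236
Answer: c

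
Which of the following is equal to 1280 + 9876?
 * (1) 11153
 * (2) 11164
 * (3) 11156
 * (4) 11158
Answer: 3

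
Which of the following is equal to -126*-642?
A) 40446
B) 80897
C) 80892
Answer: C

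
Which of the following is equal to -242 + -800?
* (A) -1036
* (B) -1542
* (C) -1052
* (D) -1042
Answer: D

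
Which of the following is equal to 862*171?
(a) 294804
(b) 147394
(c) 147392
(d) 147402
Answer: d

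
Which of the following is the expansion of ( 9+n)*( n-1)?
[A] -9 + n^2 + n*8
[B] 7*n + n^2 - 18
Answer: A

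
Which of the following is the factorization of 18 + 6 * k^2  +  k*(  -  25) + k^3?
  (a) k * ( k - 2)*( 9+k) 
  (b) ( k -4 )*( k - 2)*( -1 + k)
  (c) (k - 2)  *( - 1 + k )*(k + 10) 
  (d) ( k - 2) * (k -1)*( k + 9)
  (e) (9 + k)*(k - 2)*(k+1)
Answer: d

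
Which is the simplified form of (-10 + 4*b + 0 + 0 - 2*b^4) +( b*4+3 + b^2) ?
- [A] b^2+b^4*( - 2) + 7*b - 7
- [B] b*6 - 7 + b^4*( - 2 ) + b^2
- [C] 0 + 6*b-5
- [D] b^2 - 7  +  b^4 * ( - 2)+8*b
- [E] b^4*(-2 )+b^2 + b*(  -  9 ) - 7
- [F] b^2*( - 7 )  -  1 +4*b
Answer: D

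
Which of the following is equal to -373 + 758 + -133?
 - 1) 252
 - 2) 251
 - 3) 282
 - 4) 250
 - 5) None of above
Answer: 1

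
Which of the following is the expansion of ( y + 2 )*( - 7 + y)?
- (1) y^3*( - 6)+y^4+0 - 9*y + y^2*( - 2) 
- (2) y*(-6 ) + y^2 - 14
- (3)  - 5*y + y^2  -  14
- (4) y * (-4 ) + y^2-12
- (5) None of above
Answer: 3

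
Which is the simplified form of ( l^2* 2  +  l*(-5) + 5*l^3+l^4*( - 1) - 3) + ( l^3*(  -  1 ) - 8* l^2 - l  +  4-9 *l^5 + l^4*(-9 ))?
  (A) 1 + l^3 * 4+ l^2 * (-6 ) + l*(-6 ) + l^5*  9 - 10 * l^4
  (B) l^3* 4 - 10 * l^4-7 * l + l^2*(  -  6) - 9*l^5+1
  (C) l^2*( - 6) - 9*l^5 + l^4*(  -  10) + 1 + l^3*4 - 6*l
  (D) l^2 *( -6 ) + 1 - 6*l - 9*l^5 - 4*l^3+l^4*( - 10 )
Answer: C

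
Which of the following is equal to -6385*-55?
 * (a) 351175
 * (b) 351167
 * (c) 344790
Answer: a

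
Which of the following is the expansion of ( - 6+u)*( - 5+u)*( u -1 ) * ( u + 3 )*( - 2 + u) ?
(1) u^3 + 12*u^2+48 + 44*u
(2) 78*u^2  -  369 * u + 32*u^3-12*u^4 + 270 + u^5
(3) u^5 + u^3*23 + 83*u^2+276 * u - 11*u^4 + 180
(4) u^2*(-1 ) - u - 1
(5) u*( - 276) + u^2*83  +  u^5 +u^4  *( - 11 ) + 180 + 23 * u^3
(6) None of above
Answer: 5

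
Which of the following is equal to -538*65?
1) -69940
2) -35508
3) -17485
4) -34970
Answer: 4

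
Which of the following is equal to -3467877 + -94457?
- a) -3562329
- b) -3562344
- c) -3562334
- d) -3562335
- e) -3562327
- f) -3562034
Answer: c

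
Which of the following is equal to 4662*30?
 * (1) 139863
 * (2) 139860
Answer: 2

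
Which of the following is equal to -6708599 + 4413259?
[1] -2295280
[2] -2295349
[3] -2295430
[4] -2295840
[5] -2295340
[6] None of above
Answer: 5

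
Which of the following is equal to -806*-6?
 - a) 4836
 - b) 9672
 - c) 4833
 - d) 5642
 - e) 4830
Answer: a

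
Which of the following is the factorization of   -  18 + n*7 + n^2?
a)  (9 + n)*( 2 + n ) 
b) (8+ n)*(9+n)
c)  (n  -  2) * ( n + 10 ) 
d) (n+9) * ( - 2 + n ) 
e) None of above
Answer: d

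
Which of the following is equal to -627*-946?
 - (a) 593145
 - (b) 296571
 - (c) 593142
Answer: c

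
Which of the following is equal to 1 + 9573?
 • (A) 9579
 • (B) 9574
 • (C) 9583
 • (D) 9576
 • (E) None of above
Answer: B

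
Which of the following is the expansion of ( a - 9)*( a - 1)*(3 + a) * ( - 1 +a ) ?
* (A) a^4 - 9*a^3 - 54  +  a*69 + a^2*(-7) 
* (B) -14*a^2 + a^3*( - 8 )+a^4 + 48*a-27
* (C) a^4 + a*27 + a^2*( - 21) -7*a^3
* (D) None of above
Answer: B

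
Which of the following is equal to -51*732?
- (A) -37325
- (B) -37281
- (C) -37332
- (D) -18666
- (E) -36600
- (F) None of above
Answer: C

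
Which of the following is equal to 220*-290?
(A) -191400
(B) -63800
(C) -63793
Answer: B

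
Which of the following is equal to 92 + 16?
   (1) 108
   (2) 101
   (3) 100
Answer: 1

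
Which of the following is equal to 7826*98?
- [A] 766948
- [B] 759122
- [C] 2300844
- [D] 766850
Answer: A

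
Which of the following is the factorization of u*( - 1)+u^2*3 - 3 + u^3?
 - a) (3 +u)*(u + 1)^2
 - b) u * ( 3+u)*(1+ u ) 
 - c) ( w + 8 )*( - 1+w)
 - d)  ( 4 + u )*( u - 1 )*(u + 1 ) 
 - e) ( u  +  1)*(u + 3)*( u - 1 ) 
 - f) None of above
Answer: e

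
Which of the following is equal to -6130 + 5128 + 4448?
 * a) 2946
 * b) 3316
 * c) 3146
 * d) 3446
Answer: d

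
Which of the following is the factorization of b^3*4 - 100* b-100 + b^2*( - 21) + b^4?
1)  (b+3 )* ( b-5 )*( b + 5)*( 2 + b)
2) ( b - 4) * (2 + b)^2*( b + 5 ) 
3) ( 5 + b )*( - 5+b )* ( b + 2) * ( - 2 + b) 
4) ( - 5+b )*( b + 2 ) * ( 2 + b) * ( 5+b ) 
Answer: 4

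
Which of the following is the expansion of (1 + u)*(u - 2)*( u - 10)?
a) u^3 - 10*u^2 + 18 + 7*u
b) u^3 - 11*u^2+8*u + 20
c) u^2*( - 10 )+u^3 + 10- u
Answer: b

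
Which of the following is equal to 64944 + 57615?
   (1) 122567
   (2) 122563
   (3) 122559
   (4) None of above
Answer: 3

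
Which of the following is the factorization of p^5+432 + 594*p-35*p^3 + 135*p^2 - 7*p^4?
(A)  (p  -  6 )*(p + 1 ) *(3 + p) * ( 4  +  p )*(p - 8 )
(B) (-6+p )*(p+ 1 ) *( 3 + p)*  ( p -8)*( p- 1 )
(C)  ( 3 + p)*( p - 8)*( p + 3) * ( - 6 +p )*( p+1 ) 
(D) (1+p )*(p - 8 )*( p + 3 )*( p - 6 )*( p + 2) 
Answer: C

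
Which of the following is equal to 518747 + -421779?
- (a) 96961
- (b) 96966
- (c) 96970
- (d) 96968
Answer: d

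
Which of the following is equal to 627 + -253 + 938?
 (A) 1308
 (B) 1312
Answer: B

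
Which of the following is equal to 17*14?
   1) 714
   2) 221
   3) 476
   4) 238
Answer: 4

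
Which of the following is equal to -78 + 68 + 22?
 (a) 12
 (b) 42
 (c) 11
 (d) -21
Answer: a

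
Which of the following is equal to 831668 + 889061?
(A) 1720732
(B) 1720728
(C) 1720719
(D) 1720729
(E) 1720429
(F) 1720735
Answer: D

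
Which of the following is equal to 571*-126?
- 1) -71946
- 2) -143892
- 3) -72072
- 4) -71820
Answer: 1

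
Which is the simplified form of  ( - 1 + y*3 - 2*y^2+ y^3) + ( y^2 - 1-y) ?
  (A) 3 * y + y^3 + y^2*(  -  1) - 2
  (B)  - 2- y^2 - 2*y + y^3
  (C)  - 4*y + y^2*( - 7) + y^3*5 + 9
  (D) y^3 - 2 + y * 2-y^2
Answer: D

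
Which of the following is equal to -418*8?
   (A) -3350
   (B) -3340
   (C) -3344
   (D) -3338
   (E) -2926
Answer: C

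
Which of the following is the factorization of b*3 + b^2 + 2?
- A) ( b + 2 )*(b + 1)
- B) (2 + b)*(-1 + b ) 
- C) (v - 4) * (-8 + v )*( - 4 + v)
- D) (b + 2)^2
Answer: A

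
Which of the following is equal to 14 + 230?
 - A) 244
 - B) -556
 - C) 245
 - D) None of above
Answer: A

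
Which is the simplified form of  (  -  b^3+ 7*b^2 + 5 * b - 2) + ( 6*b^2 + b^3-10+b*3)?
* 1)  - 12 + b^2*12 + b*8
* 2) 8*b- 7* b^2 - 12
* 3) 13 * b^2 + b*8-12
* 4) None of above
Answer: 3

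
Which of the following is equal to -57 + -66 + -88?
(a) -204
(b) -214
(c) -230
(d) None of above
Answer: d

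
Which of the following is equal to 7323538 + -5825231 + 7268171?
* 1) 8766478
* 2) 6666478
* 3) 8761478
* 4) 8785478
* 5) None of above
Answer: 1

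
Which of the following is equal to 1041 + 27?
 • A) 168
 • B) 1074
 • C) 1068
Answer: C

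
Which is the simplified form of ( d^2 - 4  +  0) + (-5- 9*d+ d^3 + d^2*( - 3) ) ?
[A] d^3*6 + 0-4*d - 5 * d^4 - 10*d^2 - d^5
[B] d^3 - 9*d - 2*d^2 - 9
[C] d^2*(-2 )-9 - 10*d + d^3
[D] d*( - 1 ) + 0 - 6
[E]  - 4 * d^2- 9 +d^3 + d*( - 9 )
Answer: B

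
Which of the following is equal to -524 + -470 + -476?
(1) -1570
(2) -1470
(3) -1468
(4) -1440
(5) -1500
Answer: 2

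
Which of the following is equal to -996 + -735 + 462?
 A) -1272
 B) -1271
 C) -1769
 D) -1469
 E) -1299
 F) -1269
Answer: F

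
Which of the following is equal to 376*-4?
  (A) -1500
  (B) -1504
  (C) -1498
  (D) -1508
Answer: B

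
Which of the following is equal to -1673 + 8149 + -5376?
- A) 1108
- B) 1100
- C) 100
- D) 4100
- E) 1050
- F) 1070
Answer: B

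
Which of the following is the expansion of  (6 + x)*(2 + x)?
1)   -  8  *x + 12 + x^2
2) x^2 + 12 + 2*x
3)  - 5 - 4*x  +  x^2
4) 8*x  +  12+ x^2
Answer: 4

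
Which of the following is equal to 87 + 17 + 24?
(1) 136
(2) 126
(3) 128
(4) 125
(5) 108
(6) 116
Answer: 3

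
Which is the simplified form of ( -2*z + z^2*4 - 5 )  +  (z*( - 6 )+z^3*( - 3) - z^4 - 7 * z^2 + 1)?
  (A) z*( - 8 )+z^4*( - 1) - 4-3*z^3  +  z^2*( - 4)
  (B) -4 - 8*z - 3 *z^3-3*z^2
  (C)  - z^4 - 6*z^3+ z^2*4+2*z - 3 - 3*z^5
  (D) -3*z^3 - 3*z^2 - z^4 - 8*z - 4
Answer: D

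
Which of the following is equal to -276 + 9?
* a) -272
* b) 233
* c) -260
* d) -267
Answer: d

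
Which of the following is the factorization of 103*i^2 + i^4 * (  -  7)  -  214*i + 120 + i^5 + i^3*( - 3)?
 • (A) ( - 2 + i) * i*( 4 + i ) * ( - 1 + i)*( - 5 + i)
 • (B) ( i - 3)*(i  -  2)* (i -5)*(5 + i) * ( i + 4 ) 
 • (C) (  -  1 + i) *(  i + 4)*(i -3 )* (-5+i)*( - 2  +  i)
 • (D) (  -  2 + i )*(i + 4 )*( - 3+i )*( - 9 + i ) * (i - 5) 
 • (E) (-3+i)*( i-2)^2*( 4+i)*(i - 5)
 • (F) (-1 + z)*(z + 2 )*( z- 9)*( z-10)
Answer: C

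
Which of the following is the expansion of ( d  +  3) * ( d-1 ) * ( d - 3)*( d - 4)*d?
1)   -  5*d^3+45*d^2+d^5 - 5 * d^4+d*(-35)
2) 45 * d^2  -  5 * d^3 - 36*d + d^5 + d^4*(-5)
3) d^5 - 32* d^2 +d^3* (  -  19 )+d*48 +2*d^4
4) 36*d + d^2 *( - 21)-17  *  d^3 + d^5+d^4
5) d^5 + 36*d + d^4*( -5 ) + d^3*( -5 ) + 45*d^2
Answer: 2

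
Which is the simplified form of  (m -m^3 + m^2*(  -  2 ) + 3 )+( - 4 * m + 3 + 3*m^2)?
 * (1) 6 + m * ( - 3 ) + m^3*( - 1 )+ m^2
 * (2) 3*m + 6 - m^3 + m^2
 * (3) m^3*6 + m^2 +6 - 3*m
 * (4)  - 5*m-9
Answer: 1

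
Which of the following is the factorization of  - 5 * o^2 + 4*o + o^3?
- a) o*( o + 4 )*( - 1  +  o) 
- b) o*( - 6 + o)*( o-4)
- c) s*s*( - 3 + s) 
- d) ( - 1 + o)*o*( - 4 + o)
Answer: d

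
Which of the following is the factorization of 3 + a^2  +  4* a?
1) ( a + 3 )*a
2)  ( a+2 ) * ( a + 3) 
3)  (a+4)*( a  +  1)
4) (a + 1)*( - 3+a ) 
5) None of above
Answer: 5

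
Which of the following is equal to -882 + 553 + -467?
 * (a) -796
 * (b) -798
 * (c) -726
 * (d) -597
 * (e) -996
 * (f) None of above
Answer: a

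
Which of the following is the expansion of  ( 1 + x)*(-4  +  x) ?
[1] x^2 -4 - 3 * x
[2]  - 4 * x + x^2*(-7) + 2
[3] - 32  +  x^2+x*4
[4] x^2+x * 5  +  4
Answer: 1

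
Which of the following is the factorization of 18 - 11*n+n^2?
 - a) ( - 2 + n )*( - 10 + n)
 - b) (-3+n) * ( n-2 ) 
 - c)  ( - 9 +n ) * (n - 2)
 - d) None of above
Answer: c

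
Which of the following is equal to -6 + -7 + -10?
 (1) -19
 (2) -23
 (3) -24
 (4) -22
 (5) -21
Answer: 2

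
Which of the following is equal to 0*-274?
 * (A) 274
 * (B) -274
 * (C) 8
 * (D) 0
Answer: D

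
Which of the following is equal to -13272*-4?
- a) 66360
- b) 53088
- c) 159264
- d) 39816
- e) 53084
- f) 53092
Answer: b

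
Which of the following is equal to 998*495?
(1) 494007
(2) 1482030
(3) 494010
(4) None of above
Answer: 3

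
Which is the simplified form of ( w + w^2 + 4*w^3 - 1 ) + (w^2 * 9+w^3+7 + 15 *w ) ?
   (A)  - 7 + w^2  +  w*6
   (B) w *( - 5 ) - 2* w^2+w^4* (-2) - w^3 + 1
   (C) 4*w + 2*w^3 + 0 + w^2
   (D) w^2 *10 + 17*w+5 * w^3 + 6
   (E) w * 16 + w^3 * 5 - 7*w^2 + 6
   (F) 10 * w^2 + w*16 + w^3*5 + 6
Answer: F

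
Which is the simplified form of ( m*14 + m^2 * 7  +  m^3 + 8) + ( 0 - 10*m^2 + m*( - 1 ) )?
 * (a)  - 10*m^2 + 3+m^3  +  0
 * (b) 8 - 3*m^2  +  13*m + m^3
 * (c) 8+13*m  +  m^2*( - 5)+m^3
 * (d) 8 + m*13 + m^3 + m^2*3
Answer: b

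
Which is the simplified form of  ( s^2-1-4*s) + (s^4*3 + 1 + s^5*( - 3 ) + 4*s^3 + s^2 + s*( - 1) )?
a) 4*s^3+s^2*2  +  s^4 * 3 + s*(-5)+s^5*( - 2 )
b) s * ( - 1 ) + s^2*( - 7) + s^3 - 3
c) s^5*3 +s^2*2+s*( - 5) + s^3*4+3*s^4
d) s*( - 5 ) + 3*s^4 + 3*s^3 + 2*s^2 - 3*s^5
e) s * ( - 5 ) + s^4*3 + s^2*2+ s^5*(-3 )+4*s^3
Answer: e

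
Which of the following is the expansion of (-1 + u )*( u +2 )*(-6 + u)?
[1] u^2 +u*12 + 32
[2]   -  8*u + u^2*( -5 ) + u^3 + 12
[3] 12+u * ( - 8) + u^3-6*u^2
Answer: 2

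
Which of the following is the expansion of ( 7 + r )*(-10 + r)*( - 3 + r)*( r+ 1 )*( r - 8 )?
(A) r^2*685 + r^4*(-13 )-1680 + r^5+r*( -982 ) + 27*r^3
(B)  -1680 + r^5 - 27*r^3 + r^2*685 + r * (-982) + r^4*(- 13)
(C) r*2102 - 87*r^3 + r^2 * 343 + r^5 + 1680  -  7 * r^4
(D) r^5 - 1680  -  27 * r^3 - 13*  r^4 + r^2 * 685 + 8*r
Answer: B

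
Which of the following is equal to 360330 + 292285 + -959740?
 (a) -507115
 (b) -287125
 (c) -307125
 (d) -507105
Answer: c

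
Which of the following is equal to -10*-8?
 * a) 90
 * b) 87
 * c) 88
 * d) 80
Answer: d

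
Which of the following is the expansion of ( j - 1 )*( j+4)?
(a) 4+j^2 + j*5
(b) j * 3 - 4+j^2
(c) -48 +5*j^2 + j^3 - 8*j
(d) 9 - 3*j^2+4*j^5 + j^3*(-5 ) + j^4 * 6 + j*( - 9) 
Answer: b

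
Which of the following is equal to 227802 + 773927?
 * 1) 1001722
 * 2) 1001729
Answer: 2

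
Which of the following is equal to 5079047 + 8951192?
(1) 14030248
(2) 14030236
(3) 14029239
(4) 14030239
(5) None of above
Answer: 4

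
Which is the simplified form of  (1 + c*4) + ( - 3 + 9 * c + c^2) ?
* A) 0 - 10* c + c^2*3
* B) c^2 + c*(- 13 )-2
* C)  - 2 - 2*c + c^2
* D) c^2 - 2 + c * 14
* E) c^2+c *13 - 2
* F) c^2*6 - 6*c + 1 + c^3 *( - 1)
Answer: E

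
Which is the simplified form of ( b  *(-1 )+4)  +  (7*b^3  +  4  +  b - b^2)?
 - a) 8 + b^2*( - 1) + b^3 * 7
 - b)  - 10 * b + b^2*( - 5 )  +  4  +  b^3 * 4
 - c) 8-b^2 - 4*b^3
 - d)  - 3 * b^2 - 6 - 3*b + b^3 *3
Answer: a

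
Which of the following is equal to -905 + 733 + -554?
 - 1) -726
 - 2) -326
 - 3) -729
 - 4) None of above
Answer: 1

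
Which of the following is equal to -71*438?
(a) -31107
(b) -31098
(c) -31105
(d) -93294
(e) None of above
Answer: b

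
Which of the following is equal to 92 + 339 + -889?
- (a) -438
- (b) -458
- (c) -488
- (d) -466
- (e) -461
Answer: b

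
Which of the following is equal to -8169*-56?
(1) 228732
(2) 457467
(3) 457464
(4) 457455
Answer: 3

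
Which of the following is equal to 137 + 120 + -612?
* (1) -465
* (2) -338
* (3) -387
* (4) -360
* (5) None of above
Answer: 5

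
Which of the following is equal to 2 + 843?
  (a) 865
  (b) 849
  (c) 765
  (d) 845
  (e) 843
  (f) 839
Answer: d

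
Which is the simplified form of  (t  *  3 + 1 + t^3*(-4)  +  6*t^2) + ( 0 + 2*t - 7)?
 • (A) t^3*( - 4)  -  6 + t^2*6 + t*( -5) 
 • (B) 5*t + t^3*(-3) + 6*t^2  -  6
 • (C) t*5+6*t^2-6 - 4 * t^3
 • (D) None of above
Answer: C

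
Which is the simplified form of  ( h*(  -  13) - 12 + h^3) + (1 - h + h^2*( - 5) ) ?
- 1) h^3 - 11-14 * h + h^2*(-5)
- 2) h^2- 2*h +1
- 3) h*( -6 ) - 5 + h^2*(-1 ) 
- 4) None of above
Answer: 1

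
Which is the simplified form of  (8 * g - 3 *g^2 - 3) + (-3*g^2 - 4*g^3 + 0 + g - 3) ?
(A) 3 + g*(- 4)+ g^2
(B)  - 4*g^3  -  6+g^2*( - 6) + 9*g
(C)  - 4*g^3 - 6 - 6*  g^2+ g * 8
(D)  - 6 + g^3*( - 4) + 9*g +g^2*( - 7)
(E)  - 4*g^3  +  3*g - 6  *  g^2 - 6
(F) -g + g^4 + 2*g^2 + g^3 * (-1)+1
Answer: B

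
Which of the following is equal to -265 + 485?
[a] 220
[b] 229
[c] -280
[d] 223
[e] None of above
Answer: a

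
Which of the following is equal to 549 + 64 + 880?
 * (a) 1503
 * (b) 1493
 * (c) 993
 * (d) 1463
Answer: b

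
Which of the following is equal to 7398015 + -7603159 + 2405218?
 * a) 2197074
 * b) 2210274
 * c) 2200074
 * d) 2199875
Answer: c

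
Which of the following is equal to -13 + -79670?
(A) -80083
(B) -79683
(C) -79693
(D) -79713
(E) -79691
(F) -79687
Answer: B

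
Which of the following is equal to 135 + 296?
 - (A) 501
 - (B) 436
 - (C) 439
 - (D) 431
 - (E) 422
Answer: D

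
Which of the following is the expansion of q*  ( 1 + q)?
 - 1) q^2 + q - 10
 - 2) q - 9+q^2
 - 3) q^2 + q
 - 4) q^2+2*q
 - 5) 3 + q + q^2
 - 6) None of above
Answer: 3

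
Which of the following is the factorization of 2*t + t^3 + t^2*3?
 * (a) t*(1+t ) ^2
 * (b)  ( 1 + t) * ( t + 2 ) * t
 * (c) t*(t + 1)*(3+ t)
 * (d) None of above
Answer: b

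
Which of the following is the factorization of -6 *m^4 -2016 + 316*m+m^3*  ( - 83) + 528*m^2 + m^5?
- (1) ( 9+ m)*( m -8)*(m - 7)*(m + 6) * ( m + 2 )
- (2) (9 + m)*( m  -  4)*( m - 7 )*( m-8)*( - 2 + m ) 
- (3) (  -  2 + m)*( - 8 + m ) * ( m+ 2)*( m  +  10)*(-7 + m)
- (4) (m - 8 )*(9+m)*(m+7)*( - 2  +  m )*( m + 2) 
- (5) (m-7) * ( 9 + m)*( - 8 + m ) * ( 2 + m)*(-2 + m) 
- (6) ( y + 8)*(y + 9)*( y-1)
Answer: 5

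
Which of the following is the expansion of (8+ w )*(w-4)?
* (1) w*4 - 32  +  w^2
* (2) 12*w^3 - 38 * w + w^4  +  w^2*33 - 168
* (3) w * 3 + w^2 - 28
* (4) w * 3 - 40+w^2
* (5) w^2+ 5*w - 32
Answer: 1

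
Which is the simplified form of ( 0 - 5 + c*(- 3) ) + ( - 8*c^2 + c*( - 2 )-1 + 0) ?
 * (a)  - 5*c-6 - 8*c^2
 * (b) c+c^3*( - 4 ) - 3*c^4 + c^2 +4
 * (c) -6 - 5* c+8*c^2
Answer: a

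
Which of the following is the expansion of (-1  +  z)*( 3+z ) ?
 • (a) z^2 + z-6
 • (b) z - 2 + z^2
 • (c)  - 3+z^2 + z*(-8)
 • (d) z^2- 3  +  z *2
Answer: d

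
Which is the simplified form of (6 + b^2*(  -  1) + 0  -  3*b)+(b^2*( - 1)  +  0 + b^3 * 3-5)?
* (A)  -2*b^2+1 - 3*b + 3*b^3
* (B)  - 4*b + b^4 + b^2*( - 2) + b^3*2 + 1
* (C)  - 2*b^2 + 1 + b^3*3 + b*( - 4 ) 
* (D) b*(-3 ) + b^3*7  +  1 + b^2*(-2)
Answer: A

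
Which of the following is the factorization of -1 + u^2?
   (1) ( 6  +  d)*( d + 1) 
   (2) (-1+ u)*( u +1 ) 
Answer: 2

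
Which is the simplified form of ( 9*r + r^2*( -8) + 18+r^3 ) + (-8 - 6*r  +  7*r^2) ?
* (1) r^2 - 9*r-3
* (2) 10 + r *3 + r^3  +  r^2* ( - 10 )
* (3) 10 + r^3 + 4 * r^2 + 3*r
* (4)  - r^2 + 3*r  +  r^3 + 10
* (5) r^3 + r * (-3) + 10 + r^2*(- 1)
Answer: 4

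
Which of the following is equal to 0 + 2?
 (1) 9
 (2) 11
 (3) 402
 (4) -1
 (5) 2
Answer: 5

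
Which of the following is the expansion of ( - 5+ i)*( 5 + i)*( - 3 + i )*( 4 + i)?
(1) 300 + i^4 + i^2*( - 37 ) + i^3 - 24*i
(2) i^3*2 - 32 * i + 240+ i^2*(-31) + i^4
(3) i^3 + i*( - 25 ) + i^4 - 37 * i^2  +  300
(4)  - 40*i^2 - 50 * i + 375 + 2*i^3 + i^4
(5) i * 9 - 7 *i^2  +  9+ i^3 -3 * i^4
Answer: 3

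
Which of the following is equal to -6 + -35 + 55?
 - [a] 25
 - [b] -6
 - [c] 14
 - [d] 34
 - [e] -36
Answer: c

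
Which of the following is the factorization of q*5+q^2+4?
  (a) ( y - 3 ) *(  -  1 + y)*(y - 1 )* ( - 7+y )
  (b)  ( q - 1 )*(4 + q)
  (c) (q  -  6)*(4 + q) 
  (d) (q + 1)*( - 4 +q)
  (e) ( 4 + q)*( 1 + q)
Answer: e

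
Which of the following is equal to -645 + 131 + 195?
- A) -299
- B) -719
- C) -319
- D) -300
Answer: C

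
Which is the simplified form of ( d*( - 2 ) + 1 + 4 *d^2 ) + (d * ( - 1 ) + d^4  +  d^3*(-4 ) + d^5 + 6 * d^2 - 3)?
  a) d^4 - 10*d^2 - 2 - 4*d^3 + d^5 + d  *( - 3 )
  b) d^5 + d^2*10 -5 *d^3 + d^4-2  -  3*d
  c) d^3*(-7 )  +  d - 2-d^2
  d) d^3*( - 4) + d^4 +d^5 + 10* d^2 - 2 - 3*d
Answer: d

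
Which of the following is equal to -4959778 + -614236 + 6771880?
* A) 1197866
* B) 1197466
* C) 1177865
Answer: A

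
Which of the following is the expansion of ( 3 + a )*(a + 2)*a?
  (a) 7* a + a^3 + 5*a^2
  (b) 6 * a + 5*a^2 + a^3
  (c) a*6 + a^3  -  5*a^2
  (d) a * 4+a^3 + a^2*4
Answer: b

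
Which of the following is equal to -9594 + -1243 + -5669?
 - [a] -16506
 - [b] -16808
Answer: a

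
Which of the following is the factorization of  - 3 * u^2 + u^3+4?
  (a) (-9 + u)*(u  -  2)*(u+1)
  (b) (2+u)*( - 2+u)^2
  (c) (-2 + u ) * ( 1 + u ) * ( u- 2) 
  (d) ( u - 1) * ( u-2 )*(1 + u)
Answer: c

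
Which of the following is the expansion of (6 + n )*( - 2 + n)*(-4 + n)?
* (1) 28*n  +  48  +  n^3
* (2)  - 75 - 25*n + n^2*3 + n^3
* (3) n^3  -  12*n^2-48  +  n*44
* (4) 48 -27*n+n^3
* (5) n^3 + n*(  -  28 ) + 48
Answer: 5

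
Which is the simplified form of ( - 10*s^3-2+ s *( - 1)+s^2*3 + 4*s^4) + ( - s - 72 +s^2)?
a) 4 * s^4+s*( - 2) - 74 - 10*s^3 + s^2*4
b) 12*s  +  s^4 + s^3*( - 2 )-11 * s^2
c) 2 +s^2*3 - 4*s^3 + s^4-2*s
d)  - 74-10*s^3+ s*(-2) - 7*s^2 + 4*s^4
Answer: a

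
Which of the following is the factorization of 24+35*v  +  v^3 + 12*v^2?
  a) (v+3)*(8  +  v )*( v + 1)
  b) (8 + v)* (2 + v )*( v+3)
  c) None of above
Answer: a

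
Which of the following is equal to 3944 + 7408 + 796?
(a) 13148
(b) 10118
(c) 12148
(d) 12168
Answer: c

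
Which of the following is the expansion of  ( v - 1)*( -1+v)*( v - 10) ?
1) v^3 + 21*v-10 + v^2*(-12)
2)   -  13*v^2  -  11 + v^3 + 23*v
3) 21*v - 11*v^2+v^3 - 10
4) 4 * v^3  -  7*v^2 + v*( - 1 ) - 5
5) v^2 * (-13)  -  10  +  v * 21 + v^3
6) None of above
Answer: 1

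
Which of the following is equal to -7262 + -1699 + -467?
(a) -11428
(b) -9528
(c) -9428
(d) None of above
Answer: c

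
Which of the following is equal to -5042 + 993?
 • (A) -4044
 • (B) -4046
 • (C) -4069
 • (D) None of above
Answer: D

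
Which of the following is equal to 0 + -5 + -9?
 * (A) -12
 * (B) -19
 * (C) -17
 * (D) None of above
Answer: D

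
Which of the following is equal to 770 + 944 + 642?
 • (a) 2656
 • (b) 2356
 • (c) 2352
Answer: b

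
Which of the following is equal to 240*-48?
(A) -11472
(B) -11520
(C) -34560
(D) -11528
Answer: B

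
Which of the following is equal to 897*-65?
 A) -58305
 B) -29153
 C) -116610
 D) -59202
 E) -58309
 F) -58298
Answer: A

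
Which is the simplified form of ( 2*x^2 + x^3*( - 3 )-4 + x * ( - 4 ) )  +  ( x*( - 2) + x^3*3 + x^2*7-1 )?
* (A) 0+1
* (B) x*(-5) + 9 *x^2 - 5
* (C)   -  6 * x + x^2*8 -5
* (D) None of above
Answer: D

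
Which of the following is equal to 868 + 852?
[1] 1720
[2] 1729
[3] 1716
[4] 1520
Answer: 1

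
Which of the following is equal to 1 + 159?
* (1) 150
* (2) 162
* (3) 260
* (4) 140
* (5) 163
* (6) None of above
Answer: 6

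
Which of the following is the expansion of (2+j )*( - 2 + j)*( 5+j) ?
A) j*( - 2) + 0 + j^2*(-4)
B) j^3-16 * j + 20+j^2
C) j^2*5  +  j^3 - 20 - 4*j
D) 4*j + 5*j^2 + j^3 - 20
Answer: C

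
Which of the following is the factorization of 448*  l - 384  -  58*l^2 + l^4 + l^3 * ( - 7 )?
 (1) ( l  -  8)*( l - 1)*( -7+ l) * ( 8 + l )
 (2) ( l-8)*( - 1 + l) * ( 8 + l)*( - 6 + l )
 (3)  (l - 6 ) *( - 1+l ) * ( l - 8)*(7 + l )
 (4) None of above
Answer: 2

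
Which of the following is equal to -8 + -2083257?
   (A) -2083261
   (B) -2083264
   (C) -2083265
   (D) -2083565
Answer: C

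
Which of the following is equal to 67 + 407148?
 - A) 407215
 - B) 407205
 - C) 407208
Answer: A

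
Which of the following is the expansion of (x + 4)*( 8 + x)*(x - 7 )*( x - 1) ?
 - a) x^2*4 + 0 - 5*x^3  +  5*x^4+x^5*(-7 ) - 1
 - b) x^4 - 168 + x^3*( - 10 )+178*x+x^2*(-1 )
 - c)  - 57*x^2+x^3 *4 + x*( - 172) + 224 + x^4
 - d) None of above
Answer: c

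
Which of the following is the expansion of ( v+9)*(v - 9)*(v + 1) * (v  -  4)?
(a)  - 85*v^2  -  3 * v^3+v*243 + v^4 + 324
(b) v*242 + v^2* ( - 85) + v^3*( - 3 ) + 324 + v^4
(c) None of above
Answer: a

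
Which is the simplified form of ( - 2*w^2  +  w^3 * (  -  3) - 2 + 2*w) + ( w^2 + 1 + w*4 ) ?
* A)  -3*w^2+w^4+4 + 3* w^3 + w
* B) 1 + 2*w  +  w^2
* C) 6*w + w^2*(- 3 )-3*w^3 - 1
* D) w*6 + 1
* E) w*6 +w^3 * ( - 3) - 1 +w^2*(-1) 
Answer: E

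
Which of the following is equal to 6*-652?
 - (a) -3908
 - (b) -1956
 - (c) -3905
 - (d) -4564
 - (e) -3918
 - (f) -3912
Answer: f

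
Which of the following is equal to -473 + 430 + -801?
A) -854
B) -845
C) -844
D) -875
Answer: C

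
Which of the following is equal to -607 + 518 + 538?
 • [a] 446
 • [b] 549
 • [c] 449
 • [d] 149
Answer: c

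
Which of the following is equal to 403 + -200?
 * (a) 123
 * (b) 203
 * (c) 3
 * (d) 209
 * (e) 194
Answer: b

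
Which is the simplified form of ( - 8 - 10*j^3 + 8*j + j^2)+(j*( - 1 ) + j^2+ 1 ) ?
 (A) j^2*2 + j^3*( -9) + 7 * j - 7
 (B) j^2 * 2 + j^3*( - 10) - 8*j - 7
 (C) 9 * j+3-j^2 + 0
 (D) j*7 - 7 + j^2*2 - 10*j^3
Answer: D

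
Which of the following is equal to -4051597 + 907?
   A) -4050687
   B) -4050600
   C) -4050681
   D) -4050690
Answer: D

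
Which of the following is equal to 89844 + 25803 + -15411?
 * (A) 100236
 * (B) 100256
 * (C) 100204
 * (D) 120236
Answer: A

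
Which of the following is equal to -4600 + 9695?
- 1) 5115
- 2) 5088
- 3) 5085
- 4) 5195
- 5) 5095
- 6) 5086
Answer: 5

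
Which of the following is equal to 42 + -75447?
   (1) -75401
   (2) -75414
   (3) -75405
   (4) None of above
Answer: 3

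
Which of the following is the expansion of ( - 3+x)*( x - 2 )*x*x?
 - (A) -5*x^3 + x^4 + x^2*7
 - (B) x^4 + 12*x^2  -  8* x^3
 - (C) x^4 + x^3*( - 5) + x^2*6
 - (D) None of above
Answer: C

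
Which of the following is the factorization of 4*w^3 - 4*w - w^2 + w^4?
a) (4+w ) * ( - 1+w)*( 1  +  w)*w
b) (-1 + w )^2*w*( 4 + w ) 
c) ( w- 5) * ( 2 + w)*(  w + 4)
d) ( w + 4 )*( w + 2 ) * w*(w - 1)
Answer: a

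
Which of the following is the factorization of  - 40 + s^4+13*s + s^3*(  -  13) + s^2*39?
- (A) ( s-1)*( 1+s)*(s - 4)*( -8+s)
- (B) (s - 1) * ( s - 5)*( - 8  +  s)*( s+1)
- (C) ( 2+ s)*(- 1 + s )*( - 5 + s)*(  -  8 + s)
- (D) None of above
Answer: B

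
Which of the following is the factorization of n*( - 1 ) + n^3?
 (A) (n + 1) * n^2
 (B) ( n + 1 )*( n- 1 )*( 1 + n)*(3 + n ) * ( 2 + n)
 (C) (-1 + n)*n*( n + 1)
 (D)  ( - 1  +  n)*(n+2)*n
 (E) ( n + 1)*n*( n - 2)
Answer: C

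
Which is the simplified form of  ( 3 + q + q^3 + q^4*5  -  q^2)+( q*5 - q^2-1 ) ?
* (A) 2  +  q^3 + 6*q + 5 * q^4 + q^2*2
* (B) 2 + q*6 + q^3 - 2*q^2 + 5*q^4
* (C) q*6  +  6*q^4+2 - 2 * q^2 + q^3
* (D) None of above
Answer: B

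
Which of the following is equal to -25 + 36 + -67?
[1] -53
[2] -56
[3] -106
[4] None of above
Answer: 2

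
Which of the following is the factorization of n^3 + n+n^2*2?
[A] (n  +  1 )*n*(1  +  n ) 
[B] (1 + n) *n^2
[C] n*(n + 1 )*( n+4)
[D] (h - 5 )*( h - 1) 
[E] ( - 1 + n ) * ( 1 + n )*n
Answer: A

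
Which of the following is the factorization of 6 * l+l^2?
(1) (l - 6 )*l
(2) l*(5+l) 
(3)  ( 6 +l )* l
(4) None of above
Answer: 3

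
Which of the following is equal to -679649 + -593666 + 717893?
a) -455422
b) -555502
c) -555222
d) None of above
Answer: d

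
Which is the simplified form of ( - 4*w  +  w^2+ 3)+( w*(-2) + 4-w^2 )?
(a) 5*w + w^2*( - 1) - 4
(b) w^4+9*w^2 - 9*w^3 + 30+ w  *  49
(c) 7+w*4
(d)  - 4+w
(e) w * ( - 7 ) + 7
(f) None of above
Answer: f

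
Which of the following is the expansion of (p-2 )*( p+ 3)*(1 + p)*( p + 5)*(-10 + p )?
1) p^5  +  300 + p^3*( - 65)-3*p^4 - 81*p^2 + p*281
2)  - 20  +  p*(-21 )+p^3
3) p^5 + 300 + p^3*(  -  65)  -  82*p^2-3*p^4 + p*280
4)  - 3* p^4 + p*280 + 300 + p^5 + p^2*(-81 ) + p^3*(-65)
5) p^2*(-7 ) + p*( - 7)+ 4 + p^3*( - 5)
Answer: 4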